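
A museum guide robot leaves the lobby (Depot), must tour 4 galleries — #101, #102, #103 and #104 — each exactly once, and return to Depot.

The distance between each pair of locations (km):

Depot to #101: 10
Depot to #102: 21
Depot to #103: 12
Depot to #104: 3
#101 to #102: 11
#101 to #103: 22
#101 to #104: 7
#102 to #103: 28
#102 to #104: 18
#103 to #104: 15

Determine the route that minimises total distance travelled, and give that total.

Depot → #101 → #102 → #103 → #104 → Depot: 10+11+28+15+3 = 67
Depot → #101 → #102 → #104 → #103 → Depot: 10+11+18+15+12 = 66
Depot → #101 → #103 → #102 → #104 → Depot: 10+22+28+18+3 = 81
Depot → #101 → #103 → #104 → #102 → Depot: 10+22+15+18+21 = 86
Depot → #101 → #104 → #102 → #103 → Depot: 10+7+18+28+12 = 75
Depot → #101 → #104 → #103 → #102 → Depot: 10+7+15+28+21 = 81
Depot → #102 → #101 → #103 → #104 → Depot: 21+11+22+15+3 = 72
Depot → #102 → #101 → #104 → #103 → Depot: 21+11+7+15+12 = 66
Depot → #102 → #103 → #101 → #104 → Depot: 21+28+22+7+3 = 81
Depot → #102 → #104 → #101 → #103 → Depot: 21+18+7+22+12 = 80
Depot → #103 → #101 → #102 → #104 → Depot: 12+22+11+18+3 = 66
Depot → #103 → #102 → #101 → #104 → Depot: 12+28+11+7+3 = 61
The minimum is 61.
One optimal route: Depot → #103 → #102 → #101 → #104 → Depot (or its reverse).

Minimum total distance: 61 km.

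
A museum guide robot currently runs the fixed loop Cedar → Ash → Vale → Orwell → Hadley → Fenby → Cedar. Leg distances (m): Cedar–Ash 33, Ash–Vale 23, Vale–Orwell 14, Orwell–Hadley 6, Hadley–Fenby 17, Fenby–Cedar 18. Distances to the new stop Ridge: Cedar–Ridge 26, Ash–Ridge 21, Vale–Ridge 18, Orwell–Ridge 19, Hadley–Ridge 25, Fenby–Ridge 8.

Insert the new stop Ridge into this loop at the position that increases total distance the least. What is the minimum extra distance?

Insertion cost between consecutive stops i–j is d(i,Ridge) + d(Ridge,j) − d(i,j):
  between Cedar and Ash: 26 + 21 − 33 = 14
  between Ash and Vale: 21 + 18 − 23 = 16
  between Vale and Orwell: 18 + 19 − 14 = 23
  between Orwell and Hadley: 19 + 25 − 6 = 38
  between Hadley and Fenby: 25 + 8 − 17 = 16
  between Fenby and Cedar: 8 + 26 − 18 = 16
Cheapest insertion is between Cedar and Ash, adding 14.
New total = 111 + 14 = 125.

Minimum extra distance: 14 m, inserting Ridge between Cedar and Ash.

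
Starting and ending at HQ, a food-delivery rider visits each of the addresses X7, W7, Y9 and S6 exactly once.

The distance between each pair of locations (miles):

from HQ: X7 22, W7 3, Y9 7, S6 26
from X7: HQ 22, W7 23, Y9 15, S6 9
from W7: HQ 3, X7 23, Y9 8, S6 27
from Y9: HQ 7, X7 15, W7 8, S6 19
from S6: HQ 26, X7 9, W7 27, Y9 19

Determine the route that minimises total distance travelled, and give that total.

Shortest round trip = 61 miles.

HQ-X7-W7-Y9-S6-HQ: 22+23+8+19+26 = 98
HQ-X7-W7-S6-Y9-HQ: 22+23+27+19+7 = 98
HQ-X7-Y9-W7-S6-HQ: 22+15+8+27+26 = 98
HQ-X7-Y9-S6-W7-HQ: 22+15+19+27+3 = 86
HQ-X7-S6-W7-Y9-HQ: 22+9+27+8+7 = 73
HQ-X7-S6-Y9-W7-HQ: 22+9+19+8+3 = 61
HQ-W7-X7-Y9-S6-HQ: 3+23+15+19+26 = 86
HQ-W7-X7-S6-Y9-HQ: 3+23+9+19+7 = 61
HQ-W7-Y9-X7-S6-HQ: 3+8+15+9+26 = 61
HQ-W7-S6-X7-Y9-HQ: 3+27+9+15+7 = 61
HQ-Y9-X7-W7-S6-HQ: 7+15+23+27+26 = 98
HQ-Y9-W7-X7-S6-HQ: 7+8+23+9+26 = 73
The minimum is 61.
One optimal route: HQ → X7 → S6 → Y9 → W7 → HQ (or its reverse).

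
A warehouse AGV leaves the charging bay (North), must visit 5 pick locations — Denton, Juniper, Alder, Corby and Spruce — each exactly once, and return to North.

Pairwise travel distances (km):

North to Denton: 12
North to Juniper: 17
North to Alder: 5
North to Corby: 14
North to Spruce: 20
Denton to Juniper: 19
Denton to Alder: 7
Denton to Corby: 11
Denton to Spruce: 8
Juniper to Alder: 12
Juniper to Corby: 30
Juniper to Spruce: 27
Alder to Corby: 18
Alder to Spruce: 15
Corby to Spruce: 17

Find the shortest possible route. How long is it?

North → Denton → Juniper → Alder → Corby → Spruce → North: 12+19+12+18+17+20 = 98
North → Denton → Juniper → Alder → Spruce → Corby → North: 12+19+12+15+17+14 = 89
North → Denton → Juniper → Corby → Alder → Spruce → North: 12+19+30+18+15+20 = 114
North → Denton → Juniper → Corby → Spruce → Alder → North: 12+19+30+17+15+5 = 98
North → Denton → Juniper → Spruce → Alder → Corby → North: 12+19+27+15+18+14 = 105
North → Denton → Juniper → Spruce → Corby → Alder → North: 12+19+27+17+18+5 = 98
North → Denton → Alder → Juniper → Corby → Spruce → North: 12+7+12+30+17+20 = 98
North → Denton → Alder → Juniper → Spruce → Corby → North: 12+7+12+27+17+14 = 89
North → Denton → Alder → Corby → Juniper → Spruce → North: 12+7+18+30+27+20 = 114
North → Denton → Alder → Corby → Spruce → Juniper → North: 12+7+18+17+27+17 = 98
North → Denton → Alder → Spruce → Juniper → Corby → North: 12+7+15+27+30+14 = 105
North → Denton → Alder → Spruce → Corby → Juniper → North: 12+7+15+17+30+17 = 98
North → Denton → Corby → Juniper → Alder → Spruce → North: 12+11+30+12+15+20 = 100
North → Denton → Corby → Juniper → Spruce → Alder → North: 12+11+30+27+15+5 = 100
… (46 more)
North → Juniper → Alder → Denton → Spruce → Corby → North: 17+12+7+8+17+14 = 75  ← best
The minimum is 75.
One optimal route: North → Juniper → Alder → Denton → Spruce → Corby → North (or its reverse).

75 km — the shortest possible round trip.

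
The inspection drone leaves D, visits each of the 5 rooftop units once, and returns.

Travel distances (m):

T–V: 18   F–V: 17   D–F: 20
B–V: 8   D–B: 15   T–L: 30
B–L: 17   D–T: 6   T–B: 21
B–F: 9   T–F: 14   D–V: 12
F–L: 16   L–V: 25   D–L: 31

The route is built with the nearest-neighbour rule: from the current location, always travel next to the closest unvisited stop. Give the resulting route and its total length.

At D the remaining stops are T 6, V 12, B 15, F 20, L 31; go to T.
At T the remaining stops are F 14, V 18, B 21, L 30; go to F.
At F the remaining stops are B 9, L 16, V 17; go to B.
At B the remaining stops are V 8, L 17; go to V.
At V the remaining stops are L 25; go to L.
Return L→D: 31.
Total = 6 + 14 + 9 + 8 + 25 + 31 = 93.

93 m along D → T → F → B → V → L → D.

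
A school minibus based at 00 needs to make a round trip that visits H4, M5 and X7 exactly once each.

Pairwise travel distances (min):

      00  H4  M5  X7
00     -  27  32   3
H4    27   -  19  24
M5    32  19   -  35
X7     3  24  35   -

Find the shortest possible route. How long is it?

78 min — the shortest possible round trip.

With 3 stops there are 3!/2 = 3 distinct round trips (a route and its reverse cost the same).
00 - H4 - M5 - X7 - 00: 27+19+35+3 = 84
00 - H4 - X7 - M5 - 00: 27+24+35+32 = 118
00 - M5 - H4 - X7 - 00: 32+19+24+3 = 78
The minimum is 78.
One optimal route: 00 → M5 → H4 → X7 → 00 (or its reverse).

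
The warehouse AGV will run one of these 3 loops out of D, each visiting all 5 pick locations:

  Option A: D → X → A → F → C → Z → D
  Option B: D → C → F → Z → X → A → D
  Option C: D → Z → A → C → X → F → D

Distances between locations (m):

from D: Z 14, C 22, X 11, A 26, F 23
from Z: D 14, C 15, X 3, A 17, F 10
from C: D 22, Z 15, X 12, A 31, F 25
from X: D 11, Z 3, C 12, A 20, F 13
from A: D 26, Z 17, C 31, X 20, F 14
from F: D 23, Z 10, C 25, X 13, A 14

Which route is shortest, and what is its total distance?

Shortest is Option A, total 99 m.

Option A: 11 + 20 + 14 + 25 + 15 + 14 = 99
Option B: 22 + 25 + 10 + 3 + 20 + 26 = 106
Option C: 14 + 17 + 31 + 12 + 13 + 23 = 110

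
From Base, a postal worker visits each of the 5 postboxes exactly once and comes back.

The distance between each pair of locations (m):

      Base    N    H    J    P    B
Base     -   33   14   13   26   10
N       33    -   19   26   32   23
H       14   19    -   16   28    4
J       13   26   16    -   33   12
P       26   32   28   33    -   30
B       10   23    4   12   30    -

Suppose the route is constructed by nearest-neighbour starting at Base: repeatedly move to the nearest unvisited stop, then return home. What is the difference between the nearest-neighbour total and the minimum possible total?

From Base: B=10, J=13, H=14, P=26, N=33 → choose B (10).
From B: H=4, J=12, N=23, P=30 → choose H (4).
From H: J=16, N=19, P=28 → choose J (16).
From J: N=26, P=33 → choose N (26).
From N: P=32 → choose P (32).
NN route Base → B → H → J → N → P → Base costs 114.
Optimal: Base → J → B → H → N → P → Base costs 106 (by enumerating all 60 distinct tours).
Excess = 114 − 106 = 8.

Excess over optimum: 8 m.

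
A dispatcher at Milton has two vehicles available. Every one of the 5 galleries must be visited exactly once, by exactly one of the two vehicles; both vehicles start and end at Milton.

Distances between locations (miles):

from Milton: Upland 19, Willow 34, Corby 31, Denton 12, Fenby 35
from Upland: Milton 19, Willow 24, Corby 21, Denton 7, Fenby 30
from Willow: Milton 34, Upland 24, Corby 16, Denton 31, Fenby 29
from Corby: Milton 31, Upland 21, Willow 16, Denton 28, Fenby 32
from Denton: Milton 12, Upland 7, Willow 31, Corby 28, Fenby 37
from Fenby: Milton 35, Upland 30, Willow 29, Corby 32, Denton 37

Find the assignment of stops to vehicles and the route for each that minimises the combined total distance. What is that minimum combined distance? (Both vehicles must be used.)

Minimum combined distance: 144 miles.

Check every non-empty split of the stops between the two vehicles; for each half take its own optimal tour:
  {Upland} + {Willow, Corby, Denton, Fenby}: 38 + 120 = 158
  {Willow} + {Upland, Corby, Denton, Fenby}: 68 + 107 = 175
  {Upland, Willow} + {Corby, Denton, Fenby}: 77 + 107 = 184
  {Corby} + {Upland, Willow, Denton, Fenby}: 62 + 107 = 169
  {Upland, Corby} + {Willow, Denton, Fenby}: 71 + 107 = 178
  {Willow, Corby} + {Upland, Denton, Fenby}: 81 + 84 = 165
  … (15 splits in total)
  {Denton} + {Upland, Willow, Corby, Fenby}: 24 + 120 = 144  ← best
Best: vehicle 1 Milton → Denton → Milton = 24; vehicle 2 Milton → Upland → Corby → Willow → Fenby → Milton = 120; combined 144.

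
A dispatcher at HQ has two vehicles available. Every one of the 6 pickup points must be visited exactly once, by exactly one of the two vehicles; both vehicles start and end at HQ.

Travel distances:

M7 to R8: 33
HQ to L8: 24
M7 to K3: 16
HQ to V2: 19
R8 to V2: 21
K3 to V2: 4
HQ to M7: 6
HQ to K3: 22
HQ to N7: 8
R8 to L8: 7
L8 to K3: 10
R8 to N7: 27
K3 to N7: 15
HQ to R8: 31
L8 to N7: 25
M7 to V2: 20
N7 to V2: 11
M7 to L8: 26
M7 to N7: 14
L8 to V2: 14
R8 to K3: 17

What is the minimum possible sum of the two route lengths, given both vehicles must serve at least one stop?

Try each way of splitting the stops between the two vehicles (each non-empty) and, for each split, find the best tour for each vehicle:
  {M7} + {R8, L8, K3, N7, V2}: 12 + 71 = 83
  {R8} + {M7, L8, K3, N7, V2}: 62 + 65 = 127
  {M7, R8} + {L8, K3, N7, V2}: 70 + 57 = 127
  {L8} + {M7, R8, K3, N7, V2}: 48 + 79 = 127
  {M7, L8} + {R8, K3, N7, V2}: 56 + 71 = 127
  {R8, L8} + {M7, K3, N7, V2}: 62 + 45 = 107
  … (31 splits in total)
Best: vehicle 1 HQ → M7 → HQ = 12; vehicle 2 HQ → R8 → L8 → K3 → V2 → N7 → HQ = 71; combined 83.

83 — the smallest possible combined total.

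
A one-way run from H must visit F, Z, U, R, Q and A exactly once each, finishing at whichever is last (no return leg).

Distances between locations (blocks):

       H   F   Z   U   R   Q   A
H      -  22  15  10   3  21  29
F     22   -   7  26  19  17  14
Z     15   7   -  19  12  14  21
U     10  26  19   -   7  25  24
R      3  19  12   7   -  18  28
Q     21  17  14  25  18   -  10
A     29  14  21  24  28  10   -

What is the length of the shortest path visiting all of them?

60 blocks — the minimum one-way total.

There are 6! = 720 possible orderings.
H → F → Z → U → R → Q → A: 22+7+19+7+18+10 = 83
H → F → Z → U → R → A → Q: 22+7+19+7+28+10 = 93
H → F → Z → U → Q → R → A: 22+7+19+25+18+28 = 119
H → F → Z → U → Q → A → R: 22+7+19+25+10+28 = 111
H → F → Z → U → A → R → Q: 22+7+19+24+28+18 = 118
H → F → Z → U → A → Q → R: 22+7+19+24+10+18 = 100
H → F → Z → R → U → Q → A: 22+7+12+7+25+10 = 83
H → F → Z → R → U → A → Q: 22+7+12+7+24+10 = 82
… (712 more)
H → U → R → Z → F → A → Q: 10+7+12+7+14+10 = 60  ← best
The minimum is 60.
One shortest path: H → U → R → Z → F → A → Q.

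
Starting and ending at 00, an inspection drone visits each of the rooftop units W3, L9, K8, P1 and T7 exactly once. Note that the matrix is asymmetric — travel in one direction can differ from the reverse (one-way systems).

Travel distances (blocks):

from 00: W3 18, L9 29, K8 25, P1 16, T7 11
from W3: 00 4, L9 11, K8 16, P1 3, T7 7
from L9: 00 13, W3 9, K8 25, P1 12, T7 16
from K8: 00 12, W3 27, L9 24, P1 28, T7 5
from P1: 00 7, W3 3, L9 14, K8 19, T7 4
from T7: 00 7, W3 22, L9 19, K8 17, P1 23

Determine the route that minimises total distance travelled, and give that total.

67 blocks — the shortest possible round trip.

00 → W3 → L9 → K8 → P1 → T7 → 00: 18+11+25+28+4+7 = 93
00 → W3 → L9 → K8 → T7 → P1 → 00: 18+11+25+5+23+7 = 89
00 → W3 → L9 → P1 → K8 → T7 → 00: 18+11+12+19+5+7 = 72
00 → W3 → L9 → P1 → T7 → K8 → 00: 18+11+12+4+17+12 = 74
00 → W3 → L9 → T7 → K8 → P1 → 00: 18+11+16+17+28+7 = 97
00 → W3 → L9 → T7 → P1 → K8 → 00: 18+11+16+23+19+12 = 99
00 → W3 → K8 → L9 → P1 → T7 → 00: 18+16+24+12+4+7 = 81
00 → W3 → K8 → L9 → T7 → P1 → 00: 18+16+24+16+23+7 = 104
00 → W3 → K8 → P1 → L9 → T7 → 00: 18+16+28+14+16+7 = 99
00 → W3 → K8 → P1 → T7 → L9 → 00: 18+16+28+4+19+13 = 98
00 → W3 → K8 → T7 → L9 → P1 → 00: 18+16+5+19+12+7 = 77
00 → W3 → K8 → T7 → P1 → L9 → 00: 18+16+5+23+14+13 = 89
00 → W3 → P1 → L9 → K8 → T7 → 00: 18+3+14+25+5+7 = 72
00 → W3 → P1 → L9 → T7 → K8 → 00: 18+3+14+16+17+12 = 80
… (106 more)
00 → P1 → W3 → L9 → K8 → T7 → 00: 16+3+11+25+5+7 = 67  ← best
The minimum is 67.
One optimal route: 00 → P1 → W3 → L9 → K8 → T7 → 00.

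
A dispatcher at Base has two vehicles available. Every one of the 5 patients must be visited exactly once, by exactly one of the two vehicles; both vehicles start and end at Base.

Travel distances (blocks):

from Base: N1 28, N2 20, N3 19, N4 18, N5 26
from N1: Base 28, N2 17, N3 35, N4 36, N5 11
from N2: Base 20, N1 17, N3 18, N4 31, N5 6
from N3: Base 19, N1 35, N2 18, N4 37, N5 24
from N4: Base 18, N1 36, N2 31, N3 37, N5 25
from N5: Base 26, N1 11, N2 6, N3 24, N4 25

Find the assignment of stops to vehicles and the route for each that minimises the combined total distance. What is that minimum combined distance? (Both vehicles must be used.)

Minimum combined distance: 118 blocks.

There are 2^4 − 1 = 15 ways to divide the 5 stops into two non-empty groups. For each, the best each vehicle can do is its own shortest tour through its group:
  {N1} + {N2, N3, N4, N5}: 56 + 86 = 142
  {N2} + {N1, N3, N4, N5}: 40 + 108 = 148
  {N1, N2} + {N3, N4, N5}: 65 + 86 = 151
  {N3} + {N1, N2, N4, N5}: 38 + 91 = 129
  {N1, N3} + {N2, N4, N5}: 82 + 69 = 151
  {N2, N3} + {N1, N4, N5}: 57 + 82 = 139
  … (15 splits in total)
  {N4} + {N1, N2, N3, N5}: 36 + 82 = 118  ← best
Best: vehicle 1 Base → N4 → Base = 36; vehicle 2 Base → N1 → N5 → N2 → N3 → Base = 82; combined 118.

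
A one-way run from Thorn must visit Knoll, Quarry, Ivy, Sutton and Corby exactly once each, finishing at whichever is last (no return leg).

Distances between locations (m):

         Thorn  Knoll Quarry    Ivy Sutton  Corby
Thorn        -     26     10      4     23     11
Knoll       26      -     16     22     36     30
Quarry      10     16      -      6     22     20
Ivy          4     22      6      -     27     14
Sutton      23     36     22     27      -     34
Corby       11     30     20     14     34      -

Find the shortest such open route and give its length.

83 m — the minimum one-way total.

There are 5! = 120 possible orderings.
Thorn→Knoll→Quarry→Ivy→Sutton→Corby: 26+16+6+27+34 = 109
Thorn→Knoll→Quarry→Ivy→Corby→Sutton: 26+16+6+14+34 = 96
Thorn→Knoll→Quarry→Sutton→Ivy→Corby: 26+16+22+27+14 = 105
Thorn→Knoll→Quarry→Sutton→Corby→Ivy: 26+16+22+34+14 = 112
Thorn→Knoll→Quarry→Corby→Ivy→Sutton: 26+16+20+14+27 = 103
Thorn→Knoll→Quarry→Corby→Sutton→Ivy: 26+16+20+34+27 = 123
Thorn→Knoll→Ivy→Quarry→Sutton→Corby: 26+22+6+22+34 = 110
Thorn→Knoll→Ivy→Quarry→Corby→Sutton: 26+22+6+20+34 = 108
Thorn→Knoll→Ivy→Sutton→Quarry→Corby: 26+22+27+22+20 = 117
Thorn→Knoll→Ivy→Sutton→Corby→Quarry: 26+22+27+34+20 = 129
Thorn→Knoll→Ivy→Corby→Quarry→Sutton: 26+22+14+20+22 = 104
Thorn→Knoll→Ivy→Corby→Sutton→Quarry: 26+22+14+34+22 = 118
Thorn→Knoll→Sutton→Quarry→Ivy→Corby: 26+36+22+6+14 = 104
Thorn→Knoll→Sutton→Quarry→Corby→Ivy: 26+36+22+20+14 = 118
… (106 more)
Thorn→Corby→Ivy→Quarry→Knoll→Sutton: 11+14+6+16+36 = 83  ← best
The minimum is 83.
One shortest path: Thorn → Corby → Ivy → Quarry → Knoll → Sutton.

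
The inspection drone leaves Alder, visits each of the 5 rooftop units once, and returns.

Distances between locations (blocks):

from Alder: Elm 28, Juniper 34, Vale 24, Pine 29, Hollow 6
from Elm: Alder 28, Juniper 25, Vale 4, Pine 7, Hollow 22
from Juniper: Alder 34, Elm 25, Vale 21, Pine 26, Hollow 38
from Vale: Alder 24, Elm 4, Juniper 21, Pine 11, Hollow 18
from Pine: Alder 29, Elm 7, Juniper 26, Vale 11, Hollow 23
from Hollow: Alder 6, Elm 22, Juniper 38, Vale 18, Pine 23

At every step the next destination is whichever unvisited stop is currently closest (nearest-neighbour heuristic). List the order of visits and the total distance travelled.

Nearest-neighbour total = 95 blocks; route Alder → Hollow → Vale → Elm → Pine → Juniper → Alder.

From Alder: distances to unvisited — Hollow=6, Vale=24, Elm=28, Pine=29, Juniper=34. Nearest is Hollow (6).
From Hollow: distances to unvisited — Vale=18, Elm=22, Pine=23, Juniper=38. Nearest is Vale (18).
From Vale: distances to unvisited — Elm=4, Pine=11, Juniper=21. Nearest is Elm (4).
From Elm: distances to unvisited — Pine=7, Juniper=25. Nearest is Pine (7).
From Pine: distances to unvisited — Juniper=26. Nearest is Juniper (26).
Return Juniper→Alder: 34.
Total = 6 + 18 + 4 + 7 + 26 + 34 = 95.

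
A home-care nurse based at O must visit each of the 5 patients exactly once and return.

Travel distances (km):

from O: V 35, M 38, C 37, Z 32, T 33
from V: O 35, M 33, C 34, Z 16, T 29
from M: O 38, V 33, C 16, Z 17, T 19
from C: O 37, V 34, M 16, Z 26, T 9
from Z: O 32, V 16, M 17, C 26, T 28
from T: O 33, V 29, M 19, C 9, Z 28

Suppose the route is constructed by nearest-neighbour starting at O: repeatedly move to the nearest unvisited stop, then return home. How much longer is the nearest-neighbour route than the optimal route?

From O: Z=32, T=33, V=35, C=37, M=38 → choose Z (32).
From Z: V=16, M=17, C=26, T=28 → choose V (16).
From V: T=29, M=33, C=34 → choose T (29).
From T: C=9, M=19 → choose C (9).
From C: M=16 → choose M (16).
NN route O → Z → V → T → C → M → O costs 140.
Optimal: O → V → Z → M → C → T → O costs 126 (by enumerating all 60 distinct tours).
Excess = 140 − 126 = 14.

The nearest-neighbour route is 14 km longer than optimal.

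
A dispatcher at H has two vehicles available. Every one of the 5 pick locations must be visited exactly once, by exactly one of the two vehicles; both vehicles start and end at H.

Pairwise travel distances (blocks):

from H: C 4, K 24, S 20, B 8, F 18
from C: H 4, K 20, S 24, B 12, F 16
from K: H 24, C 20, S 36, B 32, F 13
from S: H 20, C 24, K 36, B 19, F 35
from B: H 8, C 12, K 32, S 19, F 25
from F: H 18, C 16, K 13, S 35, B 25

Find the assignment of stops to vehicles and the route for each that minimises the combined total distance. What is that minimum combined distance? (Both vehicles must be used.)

Minimum combined distance: 102 blocks.

Check every non-empty split of the stops between the two vehicles; for each half take its own optimal tour:
  {C} + {K, S, B, F}: 8 + 94 = 102
  {K} + {C, S, B, F}: 48 + 82 = 130
  {C, K} + {S, B, F}: 48 + 80 = 128
  {S} + {C, K, B, F}: 40 + 70 = 110
  {C, S} + {K, B, F}: 48 + 70 = 118
  {K, S} + {C, B, F}: 80 + 53 = 133
  … (15 splits in total)
Best: vehicle 1 H → C → H = 8; vehicle 2 H → B → S → K → F → H = 94; combined 102.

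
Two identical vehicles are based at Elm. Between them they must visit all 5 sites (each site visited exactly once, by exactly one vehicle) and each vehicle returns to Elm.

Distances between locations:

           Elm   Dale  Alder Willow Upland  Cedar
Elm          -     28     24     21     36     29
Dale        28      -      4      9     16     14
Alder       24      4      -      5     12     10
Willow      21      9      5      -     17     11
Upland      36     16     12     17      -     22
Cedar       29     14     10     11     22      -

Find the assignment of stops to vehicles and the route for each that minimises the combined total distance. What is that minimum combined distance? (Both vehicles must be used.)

There are 2^4 − 1 = 15 ways to divide the 5 stops into two non-empty groups. For each, the best each vehicle can do is its own shortest tour through its group:
  {Dale} + {Alder, Willow, Upland, Cedar}: 56 + 89 = 145
  {Alder} + {Dale, Willow, Upland, Cedar}: 48 + 97 = 145
  {Dale, Alder} + {Willow, Upland, Cedar}: 56 + 89 = 145
  {Willow} + {Dale, Alder, Upland, Cedar}: 42 + 95 = 137
  {Dale, Willow} + {Alder, Upland, Cedar}: 58 + 87 = 145
  {Alder, Willow} + {Dale, Upland, Cedar}: 50 + 95 = 145
  … (15 splits in total)
Best: vehicle 1 Elm → Willow → Elm = 42; vehicle 2 Elm → Dale → Alder → Upland → Cedar → Elm = 95; combined 137.

137 — the smallest possible combined total.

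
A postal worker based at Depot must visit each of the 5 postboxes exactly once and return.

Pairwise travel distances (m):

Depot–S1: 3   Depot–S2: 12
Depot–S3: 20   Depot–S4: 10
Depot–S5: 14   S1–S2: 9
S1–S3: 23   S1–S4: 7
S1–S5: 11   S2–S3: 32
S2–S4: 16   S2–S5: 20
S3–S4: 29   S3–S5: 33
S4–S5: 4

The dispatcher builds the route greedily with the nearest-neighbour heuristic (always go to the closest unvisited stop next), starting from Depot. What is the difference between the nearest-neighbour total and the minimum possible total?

The nearest-neighbour route is 1 m longer than optimal.

Depot: S1=3, S4=10, S2=12, S5=14, S3=20 ⇒ S1
S1: S4=7, S2=9, S5=11, S3=23 ⇒ S4
S4: S5=4, S2=16, S3=29 ⇒ S5
S5: S2=20, S3=33 ⇒ S2
S2: S3=32 ⇒ S3
NN route Depot → S1 → S4 → S5 → S2 → S3 → Depot costs 86.
Optimal: Depot → S1 → S2 → S4 → S5 → S3 → Depot costs 85 (by enumerating all 60 distinct tours).
Excess = 86 − 85 = 1.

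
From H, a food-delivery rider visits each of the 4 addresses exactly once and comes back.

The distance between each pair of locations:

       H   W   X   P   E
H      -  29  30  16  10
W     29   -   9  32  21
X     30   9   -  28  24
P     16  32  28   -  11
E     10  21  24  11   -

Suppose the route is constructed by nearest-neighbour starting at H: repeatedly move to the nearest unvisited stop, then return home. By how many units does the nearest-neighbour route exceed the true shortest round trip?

From H: E=10, P=16, W=29, X=30 → choose E (10).
From E: P=11, W=21, X=24 → choose P (11).
From P: X=28, W=32 → choose X (28).
From X: W=9 → choose W (9).
NN route H → E → P → X → W → H costs 87.
Optimal: H → P → X → W → E → H costs 84 (by enumerating all 12 distinct tours).
Excess = 87 − 84 = 3.

Excess over optimum: 3.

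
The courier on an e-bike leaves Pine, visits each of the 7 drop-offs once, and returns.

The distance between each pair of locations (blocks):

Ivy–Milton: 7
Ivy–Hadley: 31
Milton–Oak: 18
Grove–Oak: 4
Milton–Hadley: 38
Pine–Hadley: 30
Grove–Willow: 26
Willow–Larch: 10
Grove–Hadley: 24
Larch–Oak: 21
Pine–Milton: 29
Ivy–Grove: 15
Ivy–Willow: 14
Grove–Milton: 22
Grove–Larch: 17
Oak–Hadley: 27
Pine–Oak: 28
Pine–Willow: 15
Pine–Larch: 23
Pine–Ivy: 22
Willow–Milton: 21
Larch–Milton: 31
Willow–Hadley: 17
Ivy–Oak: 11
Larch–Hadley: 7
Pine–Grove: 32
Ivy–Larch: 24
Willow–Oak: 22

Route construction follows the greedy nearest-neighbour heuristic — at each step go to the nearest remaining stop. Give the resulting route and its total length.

Total distance 107 blocks via the nearest-neighbour route Pine → Willow → Larch → Hadley → Grove → Oak → Ivy → Milton → Pine.

Pine → [Willow:15 / Ivy:22 / Larch:23 / Oak:28 / Milton:29 / Hadley:30 / Grove:32] → Willow (15)
Willow → [Larch:10 / Ivy:14 / Hadley:17 / Milton:21 / Oak:22 / Grove:26] → Larch (10)
Larch → [Hadley:7 / Grove:17 / Oak:21 / Ivy:24 / Milton:31] → Hadley (7)
Hadley → [Grove:24 / Oak:27 / Ivy:31 / Milton:38] → Grove (24)
Grove → [Oak:4 / Ivy:15 / Milton:22] → Oak (4)
Oak → [Ivy:11 / Milton:18] → Ivy (11)
Ivy → [Milton:7] → Milton (7)
Return Milton→Pine: 29.
Total = 15 + 10 + 7 + 24 + 4 + 11 + 7 + 29 = 107.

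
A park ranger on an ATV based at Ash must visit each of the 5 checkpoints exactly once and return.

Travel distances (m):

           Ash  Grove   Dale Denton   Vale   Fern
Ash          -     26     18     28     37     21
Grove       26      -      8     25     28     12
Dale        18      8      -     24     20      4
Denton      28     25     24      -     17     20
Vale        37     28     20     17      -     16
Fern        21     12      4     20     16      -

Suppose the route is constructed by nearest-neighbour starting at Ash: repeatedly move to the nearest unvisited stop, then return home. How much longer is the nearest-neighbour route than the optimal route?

From Ash: Dale=18, Fern=21, Grove=26, Denton=28, Vale=37 → choose Dale (18).
From Dale: Fern=4, Grove=8, Vale=20, Denton=24 → choose Fern (4).
From Fern: Grove=12, Vale=16, Denton=20 → choose Grove (12).
From Grove: Denton=25, Vale=28 → choose Denton (25).
From Denton: Vale=17 → choose Vale (17).
NN route Ash → Dale → Fern → Grove → Denton → Vale → Ash costs 113.
Optimal: Ash → Grove → Dale → Fern → Vale → Denton → Ash costs 99 (by enumerating all 60 distinct tours).
Excess = 113 − 99 = 14.

The nearest-neighbour route is 14 m longer than optimal.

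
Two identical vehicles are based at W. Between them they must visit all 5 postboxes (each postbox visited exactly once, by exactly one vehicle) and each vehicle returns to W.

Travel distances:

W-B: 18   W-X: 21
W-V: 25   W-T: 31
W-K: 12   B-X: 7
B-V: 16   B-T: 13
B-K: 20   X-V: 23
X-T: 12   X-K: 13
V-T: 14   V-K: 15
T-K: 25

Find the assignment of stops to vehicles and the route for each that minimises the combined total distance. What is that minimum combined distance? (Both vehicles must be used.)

There are 2^4 − 1 = 15 ways to divide the 5 stops into two non-empty groups. For each, the best each vehicle can do is its own shortest tour through its group:
  {B} + {X, V, T, K}: 36 + 74 = 110
  {X} + {B, V, T, K}: 42 + 72 = 114
  {B, X} + {V, T, K}: 46 + 72 = 118
  {V} + {B, X, T, K}: 50 + 68 = 118
  {B, V} + {X, T, K}: 59 + 68 = 127
  {X, V} + {B, T, K}: 69 + 68 = 137
  … (15 splits in total)
  {B, X, V, T} + {K}: 76 + 24 = 100  ← best
Best: vehicle 1 W → B → X → T → V → W = 76; vehicle 2 W → K → W = 24; combined 100.

Minimum combined distance: 100.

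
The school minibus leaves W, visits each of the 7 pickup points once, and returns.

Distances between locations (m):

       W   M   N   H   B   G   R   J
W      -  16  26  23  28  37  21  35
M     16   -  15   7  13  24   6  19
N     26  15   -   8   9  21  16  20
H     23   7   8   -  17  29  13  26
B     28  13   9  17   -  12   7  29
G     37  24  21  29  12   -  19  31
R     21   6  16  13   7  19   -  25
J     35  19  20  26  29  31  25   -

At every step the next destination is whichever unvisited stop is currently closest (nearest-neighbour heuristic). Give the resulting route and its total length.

From W: distances to unvisited — M=16, R=21, H=23, N=26, B=28, J=35, G=37. Nearest is M (16).
From M: distances to unvisited — R=6, H=7, B=13, N=15, J=19, G=24. Nearest is R (6).
From R: distances to unvisited — B=7, H=13, N=16, G=19, J=25. Nearest is B (7).
From B: distances to unvisited — N=9, G=12, H=17, J=29. Nearest is N (9).
From N: distances to unvisited — H=8, J=20, G=21. Nearest is H (8).
From H: distances to unvisited — J=26, G=29. Nearest is J (26).
From J: distances to unvisited — G=31. Nearest is G (31).
Return G→W: 37.
Total = 16 + 6 + 7 + 9 + 8 + 26 + 31 + 37 = 140.

Nearest-neighbour total = 140 m; route W → M → R → B → N → H → J → G → W.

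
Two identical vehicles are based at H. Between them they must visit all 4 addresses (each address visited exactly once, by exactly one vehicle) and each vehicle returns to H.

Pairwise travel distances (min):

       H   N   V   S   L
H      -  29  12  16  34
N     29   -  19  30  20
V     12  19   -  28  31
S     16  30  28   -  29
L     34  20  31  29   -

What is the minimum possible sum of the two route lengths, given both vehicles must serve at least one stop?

Check every non-empty split of the stops between the two vehicles; for each half take its own optimal tour:
  {N} + {V, S, L}: 58 + 88 = 146
  {V} + {N, S, L}: 24 + 94 = 118
  {N, V} + {S, L}: 60 + 79 = 139
  {S} + {N, V, L}: 32 + 85 = 117
  {N, S} + {V, L}: 75 + 77 = 152
  {V, S} + {N, L}: 56 + 83 = 139
  … (7 splits in total)
Best: vehicle 1 H → S → H = 32; vehicle 2 H → V → N → L → H = 85; combined 117.

Minimum combined distance: 117 min.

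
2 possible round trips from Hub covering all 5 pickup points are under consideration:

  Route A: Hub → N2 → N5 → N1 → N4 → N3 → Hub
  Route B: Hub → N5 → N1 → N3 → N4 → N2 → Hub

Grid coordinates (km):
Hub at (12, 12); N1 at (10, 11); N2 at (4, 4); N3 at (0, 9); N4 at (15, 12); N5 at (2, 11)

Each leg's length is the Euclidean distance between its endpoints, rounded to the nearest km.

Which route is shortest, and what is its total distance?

58 km — Route A is the shortest.

Route A: 11 + 7 + 8 + 5 + 15 + 12 = 58
Route B: 10 + 8 + 10 + 15 + 14 + 11 = 68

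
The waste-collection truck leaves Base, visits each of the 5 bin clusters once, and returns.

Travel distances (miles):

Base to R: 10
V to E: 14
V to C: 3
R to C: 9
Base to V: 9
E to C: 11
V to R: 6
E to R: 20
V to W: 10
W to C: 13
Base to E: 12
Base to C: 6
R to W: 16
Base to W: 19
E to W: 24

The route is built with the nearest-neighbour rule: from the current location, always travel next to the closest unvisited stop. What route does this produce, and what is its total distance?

67 miles along Base → C → V → R → W → E → Base.

Base → [C:6 / V:9 / R:10 / E:12 / W:19] → C (6)
C → [V:3 / R:9 / E:11 / W:13] → V (3)
V → [R:6 / W:10 / E:14] → R (6)
R → [W:16 / E:20] → W (16)
W → [E:24] → E (24)
Return E→Base: 12.
Total = 6 + 3 + 6 + 16 + 24 + 12 = 67.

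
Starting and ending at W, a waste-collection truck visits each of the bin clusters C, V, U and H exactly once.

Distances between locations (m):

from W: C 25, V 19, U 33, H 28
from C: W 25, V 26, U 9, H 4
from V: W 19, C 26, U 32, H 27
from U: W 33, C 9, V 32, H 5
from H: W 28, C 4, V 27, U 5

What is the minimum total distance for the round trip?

Shortest round trip = 85 m.

There are 12 distinct closed tours to check (reversals are equivalent).
W-C-V-U-H-W: 25+26+32+5+28 = 116
W-C-V-H-U-W: 25+26+27+5+33 = 116
W-C-U-V-H-W: 25+9+32+27+28 = 121
W-C-U-H-V-W: 25+9+5+27+19 = 85
W-C-H-V-U-W: 25+4+27+32+33 = 121
W-C-H-U-V-W: 25+4+5+32+19 = 85
W-V-C-U-H-W: 19+26+9+5+28 = 87
W-V-C-H-U-W: 19+26+4+5+33 = 87
W-V-U-C-H-W: 19+32+9+4+28 = 92
W-V-H-C-U-W: 19+27+4+9+33 = 92
W-U-C-V-H-W: 33+9+26+27+28 = 123
W-U-V-C-H-W: 33+32+26+4+28 = 123
The minimum is 85.
One optimal route: W → C → U → H → V → W (or its reverse).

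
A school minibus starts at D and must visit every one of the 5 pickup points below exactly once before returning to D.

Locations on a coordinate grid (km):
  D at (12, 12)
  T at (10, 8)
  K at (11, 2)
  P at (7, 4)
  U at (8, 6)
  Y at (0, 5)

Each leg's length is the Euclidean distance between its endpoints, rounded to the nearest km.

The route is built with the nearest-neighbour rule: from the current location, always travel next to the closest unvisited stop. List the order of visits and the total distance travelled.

38 km along D → T → U → P → K → Y → D.

From D: distances to unvisited — T=4, U=7, P=9, K=10, Y=14. Nearest is T (4).
From T: distances to unvisited — U=3, P=5, K=6, Y=10. Nearest is U (3).
From U: distances to unvisited — P=2, K=5, Y=8. Nearest is P (2).
From P: distances to unvisited — K=4, Y=7. Nearest is K (4).
From K: distances to unvisited — Y=11. Nearest is Y (11).
Return Y→D: 14.
Total = 4 + 3 + 2 + 4 + 11 + 14 = 38.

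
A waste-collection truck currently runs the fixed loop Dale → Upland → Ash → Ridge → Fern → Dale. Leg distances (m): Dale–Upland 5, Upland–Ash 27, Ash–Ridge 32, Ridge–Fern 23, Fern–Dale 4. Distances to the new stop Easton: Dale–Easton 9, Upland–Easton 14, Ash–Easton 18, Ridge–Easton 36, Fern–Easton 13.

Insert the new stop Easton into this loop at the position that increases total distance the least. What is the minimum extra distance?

Insertion cost between consecutive stops i–j is d(i,Easton) + d(Easton,j) − d(i,j):
  between Dale and Upland: 9 + 14 − 5 = 18
  between Upland and Ash: 14 + 18 − 27 = 5
  between Ash and Ridge: 18 + 36 − 32 = 22
  between Ridge and Fern: 36 + 13 − 23 = 26
  between Fern and Dale: 13 + 9 − 4 = 18
Cheapest insertion is between Upland and Ash, adding 5.
New total = 91 + 5 = 96.

+5 m — insert Easton between Upland and Ash.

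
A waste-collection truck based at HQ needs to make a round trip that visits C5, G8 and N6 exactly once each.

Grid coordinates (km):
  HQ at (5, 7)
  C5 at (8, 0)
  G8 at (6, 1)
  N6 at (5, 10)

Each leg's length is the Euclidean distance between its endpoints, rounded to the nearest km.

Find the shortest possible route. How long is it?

HQ - C5 - G8 - N6 - HQ: 8+2+9+3 = 22
HQ - C5 - N6 - G8 - HQ: 8+10+9+6 = 33
HQ - G8 - C5 - N6 - HQ: 6+2+10+3 = 21
The minimum is 21.
One optimal route: HQ → G8 → C5 → N6 → HQ (or its reverse).

Minimum total distance: 21 km.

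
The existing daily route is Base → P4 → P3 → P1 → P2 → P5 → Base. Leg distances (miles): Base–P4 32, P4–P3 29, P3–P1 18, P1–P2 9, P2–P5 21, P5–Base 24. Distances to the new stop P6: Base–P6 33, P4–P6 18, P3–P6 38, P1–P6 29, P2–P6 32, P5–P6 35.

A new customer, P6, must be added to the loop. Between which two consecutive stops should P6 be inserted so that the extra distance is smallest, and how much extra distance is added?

Adding 19 miles by placing P6 on the Base–P4 leg.

Insertion cost between consecutive stops i–j is d(i,P6) + d(P6,j) − d(i,j):
  between Base and P4: 33 + 18 − 32 = 19
  between P4 and P3: 18 + 38 − 29 = 27
  between P3 and P1: 38 + 29 − 18 = 49
  between P1 and P2: 29 + 32 − 9 = 52
  between P2 and P5: 32 + 35 − 21 = 46
  between P5 and Base: 35 + 33 − 24 = 44
Cheapest insertion is between Base and P4, adding 19.
New total = 133 + 19 = 152.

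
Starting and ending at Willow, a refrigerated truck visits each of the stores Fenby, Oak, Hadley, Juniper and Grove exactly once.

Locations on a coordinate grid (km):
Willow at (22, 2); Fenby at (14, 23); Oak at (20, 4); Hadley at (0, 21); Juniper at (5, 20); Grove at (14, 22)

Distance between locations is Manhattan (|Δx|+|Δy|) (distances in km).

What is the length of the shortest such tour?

With 5 stops there are 5!/2 = 60 distinct round trips (a route and its reverse cost the same).
Willow→Fenby→Oak→Hadley→Juniper→Grove→Willow: 29+25+37+6+11+28 = 136
Willow→Fenby→Oak→Hadley→Grove→Juniper→Willow: 29+25+37+15+11+35 = 152
Willow→Fenby→Oak→Juniper→Hadley→Grove→Willow: 29+25+31+6+15+28 = 134
Willow→Fenby→Oak→Juniper→Grove→Hadley→Willow: 29+25+31+11+15+41 = 152
Willow→Fenby→Oak→Grove→Hadley→Juniper→Willow: 29+25+24+15+6+35 = 134
Willow→Fenby→Oak→Grove→Juniper→Hadley→Willow: 29+25+24+11+6+41 = 136
Willow→Fenby→Hadley→Oak→Juniper→Grove→Willow: 29+16+37+31+11+28 = 152
Willow→Fenby→Hadley→Oak→Grove→Juniper→Willow: 29+16+37+24+11+35 = 152
Willow→Fenby→Hadley→Juniper→Oak→Grove→Willow: 29+16+6+31+24+28 = 134
Willow→Fenby→Hadley→Juniper→Grove→Oak→Willow: 29+16+6+11+24+4 = 90
Willow→Fenby→Hadley→Grove→Oak→Juniper→Willow: 29+16+15+24+31+35 = 150
Willow→Fenby→Hadley→Grove→Juniper→Oak→Willow: 29+16+15+11+31+4 = 106
Willow→Fenby→Juniper→Oak→Hadley→Grove→Willow: 29+12+31+37+15+28 = 152
Willow→Fenby→Juniper→Oak→Grove→Hadley→Willow: 29+12+31+24+15+41 = 152
… (46 more)
Willow→Fenby→Grove→Hadley→Juniper→Oak→Willow: 29+1+15+6+31+4 = 86  ← best
The minimum is 86.
One optimal route: Willow → Fenby → Grove → Hadley → Juniper → Oak → Willow (or its reverse).

86 km — the shortest possible round trip.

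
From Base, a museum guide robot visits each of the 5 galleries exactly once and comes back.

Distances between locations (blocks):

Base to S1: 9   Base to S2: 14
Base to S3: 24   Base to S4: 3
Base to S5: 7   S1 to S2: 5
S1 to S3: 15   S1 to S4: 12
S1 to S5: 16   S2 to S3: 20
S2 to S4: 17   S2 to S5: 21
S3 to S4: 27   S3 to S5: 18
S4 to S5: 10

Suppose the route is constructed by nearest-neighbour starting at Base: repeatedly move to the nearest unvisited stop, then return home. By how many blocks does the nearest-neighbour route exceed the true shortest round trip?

The nearest-neighbour route is 13 blocks longer than optimal.

Base: S4=3, S5=7, S1=9, S2=14, S3=24 ⇒ S4
S4: S5=10, S1=12, S2=17, S3=27 ⇒ S5
S5: S1=16, S3=18, S2=21 ⇒ S1
S1: S2=5, S3=15 ⇒ S2
S2: S3=20 ⇒ S3
NN route Base → S4 → S5 → S1 → S2 → S3 → Base costs 78.
Optimal: Base → S1 → S2 → S3 → S5 → S4 → Base costs 65 (by enumerating all 60 distinct tours).
Excess = 78 − 65 = 13.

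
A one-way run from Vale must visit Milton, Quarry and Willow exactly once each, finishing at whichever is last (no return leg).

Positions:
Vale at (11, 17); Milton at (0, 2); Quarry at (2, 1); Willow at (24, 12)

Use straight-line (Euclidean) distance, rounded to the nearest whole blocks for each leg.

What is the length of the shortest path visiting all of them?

Minimum one-way distance = 41 blocks.

There are 3! = 6 possible orderings.
Vale - Milton - Quarry - Willow: 19+2+25 = 46
Vale - Milton - Willow - Quarry: 19+26+25 = 70
Vale - Quarry - Milton - Willow: 18+2+26 = 46
Vale - Quarry - Willow - Milton: 18+25+26 = 69
Vale - Willow - Milton - Quarry: 14+26+2 = 42
Vale - Willow - Quarry - Milton: 14+25+2 = 41
The minimum is 41.
One shortest path: Vale → Willow → Quarry → Milton.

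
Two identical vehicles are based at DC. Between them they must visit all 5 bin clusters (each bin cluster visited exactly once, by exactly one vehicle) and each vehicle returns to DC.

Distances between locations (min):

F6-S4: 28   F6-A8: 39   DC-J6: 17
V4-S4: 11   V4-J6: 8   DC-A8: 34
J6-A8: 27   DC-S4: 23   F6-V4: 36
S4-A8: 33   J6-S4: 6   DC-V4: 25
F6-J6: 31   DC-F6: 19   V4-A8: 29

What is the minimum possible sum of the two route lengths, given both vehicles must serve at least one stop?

Minimum combined distance: 135 min.

Try each way of splitting the stops between the two vehicles (each non-empty) and, for each split, find the best tour for each vehicle:
  {F6} + {V4, J6, S4, A8}: 38 + 97 = 135
  {V4} + {F6, J6, S4, A8}: 50 + 114 = 164
  {F6, V4} + {J6, S4, A8}: 80 + 90 = 170
  {J6} + {F6, V4, S4, A8}: 34 + 121 = 155
  {F6, J6} + {V4, S4, A8}: 67 + 97 = 164
  {V4, J6} + {F6, S4, A8}: 50 + 114 = 164
  … (15 splits in total)
Best: vehicle 1 DC → F6 → DC = 38; vehicle 2 DC → J6 → S4 → V4 → A8 → DC = 97; combined 135.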